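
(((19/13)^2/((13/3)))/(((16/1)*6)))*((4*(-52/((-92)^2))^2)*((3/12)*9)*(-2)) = -0.00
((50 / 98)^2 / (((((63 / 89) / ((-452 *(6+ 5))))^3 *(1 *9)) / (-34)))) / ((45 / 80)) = 29460648120386574080000 / 48629390607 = 605819808816.31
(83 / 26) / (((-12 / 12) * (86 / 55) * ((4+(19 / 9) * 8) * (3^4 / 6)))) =-4565 / 630552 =-0.01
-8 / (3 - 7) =2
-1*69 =-69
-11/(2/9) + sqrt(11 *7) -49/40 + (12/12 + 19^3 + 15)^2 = sqrt(77) + 1890622971/40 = 47265583.05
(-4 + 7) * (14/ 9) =4.67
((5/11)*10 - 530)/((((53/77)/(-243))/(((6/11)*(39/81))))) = 28402920/583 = 48718.56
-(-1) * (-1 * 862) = -862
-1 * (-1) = 1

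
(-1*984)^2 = 968256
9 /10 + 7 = 79 /10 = 7.90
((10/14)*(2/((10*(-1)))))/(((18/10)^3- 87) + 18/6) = 125/68397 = 0.00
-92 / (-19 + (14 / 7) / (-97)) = 8924 / 1845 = 4.84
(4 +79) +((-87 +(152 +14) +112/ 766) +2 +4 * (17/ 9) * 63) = 245176/ 383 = 640.15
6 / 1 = 6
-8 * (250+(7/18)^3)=-1458343/729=-2000.47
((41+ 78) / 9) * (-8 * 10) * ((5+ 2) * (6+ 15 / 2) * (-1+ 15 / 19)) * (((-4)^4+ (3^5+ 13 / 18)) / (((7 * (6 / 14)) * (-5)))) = -119885360 / 171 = -701083.98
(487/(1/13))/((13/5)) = 2435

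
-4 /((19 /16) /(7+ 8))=-960 /19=-50.53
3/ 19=0.16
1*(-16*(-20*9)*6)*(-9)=-155520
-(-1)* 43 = 43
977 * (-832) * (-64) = 52023296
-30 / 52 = -0.58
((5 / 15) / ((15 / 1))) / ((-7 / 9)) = -1 / 35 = -0.03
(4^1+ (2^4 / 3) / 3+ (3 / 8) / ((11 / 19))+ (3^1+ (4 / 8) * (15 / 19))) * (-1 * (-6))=58.92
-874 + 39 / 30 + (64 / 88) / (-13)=-1248041 / 1430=-872.76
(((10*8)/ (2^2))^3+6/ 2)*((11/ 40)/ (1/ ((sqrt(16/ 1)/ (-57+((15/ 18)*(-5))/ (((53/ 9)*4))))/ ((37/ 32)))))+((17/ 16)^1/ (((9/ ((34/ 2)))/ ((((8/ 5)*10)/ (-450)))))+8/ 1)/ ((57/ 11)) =-9085540250743/ 69023457450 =-131.63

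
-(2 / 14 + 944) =-6609 / 7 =-944.14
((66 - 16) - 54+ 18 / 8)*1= -1.75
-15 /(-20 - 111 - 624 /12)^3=5 /2042829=0.00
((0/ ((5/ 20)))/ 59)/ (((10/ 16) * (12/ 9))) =0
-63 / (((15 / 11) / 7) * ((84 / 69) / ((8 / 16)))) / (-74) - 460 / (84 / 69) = -7792009 / 20720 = -376.06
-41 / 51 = -0.80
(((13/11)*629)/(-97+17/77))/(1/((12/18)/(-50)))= 57239/558900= 0.10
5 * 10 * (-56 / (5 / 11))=-6160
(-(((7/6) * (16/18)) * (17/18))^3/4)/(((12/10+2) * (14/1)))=-1203685/229582512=-0.01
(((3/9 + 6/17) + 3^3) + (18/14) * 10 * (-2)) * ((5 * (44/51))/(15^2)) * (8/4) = 61952/819315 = 0.08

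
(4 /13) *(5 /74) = 10 /481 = 0.02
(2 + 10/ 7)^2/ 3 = 192/ 49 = 3.92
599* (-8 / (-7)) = 4792 / 7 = 684.57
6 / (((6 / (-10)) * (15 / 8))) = -5.33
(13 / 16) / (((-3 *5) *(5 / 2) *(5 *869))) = -13 / 2607000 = -0.00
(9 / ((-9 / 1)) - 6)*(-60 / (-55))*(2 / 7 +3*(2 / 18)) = -52 / 11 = -4.73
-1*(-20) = 20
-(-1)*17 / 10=17 / 10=1.70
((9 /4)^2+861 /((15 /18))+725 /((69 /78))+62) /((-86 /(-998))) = 1762709017 /79120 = 22278.93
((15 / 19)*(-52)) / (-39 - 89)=195 / 608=0.32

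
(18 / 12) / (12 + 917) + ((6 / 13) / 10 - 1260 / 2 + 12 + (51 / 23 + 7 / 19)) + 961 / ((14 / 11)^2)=-114282690521 / 5172096020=-22.10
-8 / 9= -0.89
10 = 10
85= 85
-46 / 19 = -2.42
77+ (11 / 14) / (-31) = 33407 / 434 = 76.97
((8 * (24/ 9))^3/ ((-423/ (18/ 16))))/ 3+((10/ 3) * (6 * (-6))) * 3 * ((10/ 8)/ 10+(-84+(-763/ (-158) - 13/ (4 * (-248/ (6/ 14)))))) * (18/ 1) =66852217673177/ 130526802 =512172.34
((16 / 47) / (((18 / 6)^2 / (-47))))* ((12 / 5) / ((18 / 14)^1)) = -448 / 135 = -3.32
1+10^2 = 101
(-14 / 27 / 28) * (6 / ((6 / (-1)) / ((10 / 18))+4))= 5 / 306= 0.02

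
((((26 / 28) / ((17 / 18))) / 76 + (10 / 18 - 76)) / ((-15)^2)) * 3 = -6139823 / 6104700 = -1.01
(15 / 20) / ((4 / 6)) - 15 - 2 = -127 / 8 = -15.88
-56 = -56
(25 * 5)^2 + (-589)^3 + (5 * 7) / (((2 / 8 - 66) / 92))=-53736394852 / 263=-204320892.97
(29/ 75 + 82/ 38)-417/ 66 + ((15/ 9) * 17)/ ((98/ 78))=28844903/ 1536150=18.78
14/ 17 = 0.82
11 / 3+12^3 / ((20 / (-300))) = -25916.33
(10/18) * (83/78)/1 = 415/702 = 0.59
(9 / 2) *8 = 36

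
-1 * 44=-44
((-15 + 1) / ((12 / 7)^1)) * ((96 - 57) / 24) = -637 / 48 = -13.27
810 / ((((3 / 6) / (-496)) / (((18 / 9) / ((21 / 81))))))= -43390080 / 7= -6198582.86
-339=-339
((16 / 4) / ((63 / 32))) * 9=128 / 7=18.29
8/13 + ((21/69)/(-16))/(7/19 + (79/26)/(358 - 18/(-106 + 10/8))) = 18878990183/33419094852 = 0.56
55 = 55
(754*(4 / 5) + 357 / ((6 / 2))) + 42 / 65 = 722.85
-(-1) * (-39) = -39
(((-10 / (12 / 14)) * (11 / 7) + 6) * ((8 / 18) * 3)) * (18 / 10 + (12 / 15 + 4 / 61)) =-40108 / 915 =-43.83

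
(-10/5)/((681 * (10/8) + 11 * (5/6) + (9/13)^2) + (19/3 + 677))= -1352/1043899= -0.00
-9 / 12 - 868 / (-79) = 3235 / 316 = 10.24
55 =55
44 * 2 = 88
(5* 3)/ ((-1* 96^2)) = -5/ 3072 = -0.00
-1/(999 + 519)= -1/1518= -0.00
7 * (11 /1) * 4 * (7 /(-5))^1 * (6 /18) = -2156 /15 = -143.73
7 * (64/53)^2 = 28672/2809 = 10.21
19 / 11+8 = 107 / 11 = 9.73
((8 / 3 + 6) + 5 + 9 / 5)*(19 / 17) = 4408 / 255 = 17.29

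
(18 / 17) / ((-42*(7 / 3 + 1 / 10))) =-0.01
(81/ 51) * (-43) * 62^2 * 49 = -218681316/ 17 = -12863606.82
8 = 8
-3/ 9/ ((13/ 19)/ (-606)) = 3838/ 13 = 295.23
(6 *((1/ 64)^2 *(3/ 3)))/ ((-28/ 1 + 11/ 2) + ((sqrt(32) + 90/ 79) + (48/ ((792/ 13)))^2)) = -921022162731/ 12070195010028544 - 22203998883 *sqrt(2)/ 1508774376253568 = -0.00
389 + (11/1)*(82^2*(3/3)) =74353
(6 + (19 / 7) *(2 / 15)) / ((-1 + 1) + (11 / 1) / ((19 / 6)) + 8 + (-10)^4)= 6346 / 9986445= 0.00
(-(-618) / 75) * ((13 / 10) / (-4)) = -1339 / 500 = -2.68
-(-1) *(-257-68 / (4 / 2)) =-291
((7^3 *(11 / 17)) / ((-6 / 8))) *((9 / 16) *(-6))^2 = -916839 / 272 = -3370.73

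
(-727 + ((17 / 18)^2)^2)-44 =-80852975 / 104976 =-770.20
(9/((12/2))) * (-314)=-471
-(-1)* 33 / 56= 33 / 56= 0.59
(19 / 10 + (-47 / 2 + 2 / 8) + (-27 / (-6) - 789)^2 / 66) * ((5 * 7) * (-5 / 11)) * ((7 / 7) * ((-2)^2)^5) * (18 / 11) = -330103146240 / 1331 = -248011379.59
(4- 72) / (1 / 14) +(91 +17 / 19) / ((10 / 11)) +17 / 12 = -968429 / 1140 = -849.50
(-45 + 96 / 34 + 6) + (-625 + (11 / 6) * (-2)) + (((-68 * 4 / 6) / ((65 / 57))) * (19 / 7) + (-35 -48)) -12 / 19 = -377572784 / 440895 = -856.38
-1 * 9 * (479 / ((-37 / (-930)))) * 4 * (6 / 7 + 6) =-2972093.28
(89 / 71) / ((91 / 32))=2848 / 6461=0.44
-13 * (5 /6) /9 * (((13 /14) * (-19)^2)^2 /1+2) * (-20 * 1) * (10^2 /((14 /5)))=96614948.78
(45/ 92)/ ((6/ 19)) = 285/ 184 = 1.55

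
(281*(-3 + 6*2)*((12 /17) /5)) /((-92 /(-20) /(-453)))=-13747644 /391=-35160.21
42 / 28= 3 / 2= 1.50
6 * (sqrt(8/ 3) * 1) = 4 * sqrt(6) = 9.80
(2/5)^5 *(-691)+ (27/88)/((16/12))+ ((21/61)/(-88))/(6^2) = -43064581/6290625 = -6.85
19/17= 1.12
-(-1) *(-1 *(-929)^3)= 801765089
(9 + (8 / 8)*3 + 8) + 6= 26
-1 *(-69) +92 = 161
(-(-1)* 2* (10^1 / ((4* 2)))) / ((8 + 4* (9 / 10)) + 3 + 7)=25 / 216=0.12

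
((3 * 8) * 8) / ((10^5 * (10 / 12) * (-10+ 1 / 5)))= -36 / 153125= -0.00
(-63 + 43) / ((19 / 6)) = -120 / 19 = -6.32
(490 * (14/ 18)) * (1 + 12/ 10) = 7546/ 9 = 838.44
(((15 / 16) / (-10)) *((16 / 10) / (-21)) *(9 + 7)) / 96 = 1 / 840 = 0.00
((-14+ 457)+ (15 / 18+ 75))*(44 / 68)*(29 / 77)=126.44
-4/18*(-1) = 2/9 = 0.22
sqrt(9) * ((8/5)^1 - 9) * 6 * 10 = -1332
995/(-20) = -199/4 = -49.75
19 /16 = 1.19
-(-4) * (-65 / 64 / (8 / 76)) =-1235 / 32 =-38.59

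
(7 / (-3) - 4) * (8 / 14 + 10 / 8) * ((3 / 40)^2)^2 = -26163 / 71680000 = -0.00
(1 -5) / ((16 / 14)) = -3.50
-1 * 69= -69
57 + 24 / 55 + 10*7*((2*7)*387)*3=62581059 / 55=1137837.44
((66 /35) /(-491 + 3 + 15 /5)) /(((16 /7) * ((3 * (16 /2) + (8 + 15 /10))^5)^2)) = -4224 /4420381676038021513825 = -0.00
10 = 10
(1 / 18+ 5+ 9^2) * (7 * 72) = 43372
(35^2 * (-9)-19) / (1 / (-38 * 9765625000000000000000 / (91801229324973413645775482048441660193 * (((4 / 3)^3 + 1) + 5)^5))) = 11643066406250000000000000 / 10715913725333530430270746371480961231737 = 0.00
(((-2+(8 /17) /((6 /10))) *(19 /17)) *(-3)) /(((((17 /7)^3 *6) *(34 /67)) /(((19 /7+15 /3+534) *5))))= 6110450920 /24137569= 253.15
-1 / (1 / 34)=-34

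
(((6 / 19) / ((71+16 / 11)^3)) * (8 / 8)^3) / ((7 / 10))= 79860 / 67332789209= 0.00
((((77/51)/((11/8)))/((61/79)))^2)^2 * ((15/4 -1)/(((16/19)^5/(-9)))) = -2547189261432855809/10657552768459776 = -239.00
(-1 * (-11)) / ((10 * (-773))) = -11 / 7730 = -0.00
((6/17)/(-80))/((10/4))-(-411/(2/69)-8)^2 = -85546191407/425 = -201285156.25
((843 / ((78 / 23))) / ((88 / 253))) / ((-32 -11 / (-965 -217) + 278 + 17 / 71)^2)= 0.01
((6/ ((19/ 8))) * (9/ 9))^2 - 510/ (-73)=352302/ 26353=13.37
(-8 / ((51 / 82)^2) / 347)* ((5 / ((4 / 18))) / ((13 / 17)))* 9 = -15.78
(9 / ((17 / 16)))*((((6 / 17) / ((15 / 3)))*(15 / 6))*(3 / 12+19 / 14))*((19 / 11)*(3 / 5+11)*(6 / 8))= 803358 / 22253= 36.10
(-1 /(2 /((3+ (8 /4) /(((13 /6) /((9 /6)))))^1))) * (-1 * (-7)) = -399 /26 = -15.35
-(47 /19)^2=-6.12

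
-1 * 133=-133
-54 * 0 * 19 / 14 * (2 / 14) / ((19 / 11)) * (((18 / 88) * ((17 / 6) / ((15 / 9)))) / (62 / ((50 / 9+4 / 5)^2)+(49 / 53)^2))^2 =0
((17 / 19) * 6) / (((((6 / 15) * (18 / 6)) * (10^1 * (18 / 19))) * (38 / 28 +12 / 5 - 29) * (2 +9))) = -595 / 349866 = -0.00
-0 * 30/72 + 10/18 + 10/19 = 1.08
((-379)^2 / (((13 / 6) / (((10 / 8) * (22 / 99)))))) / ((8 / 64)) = 5745640 / 39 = 147324.10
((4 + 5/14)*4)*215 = 26230/7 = 3747.14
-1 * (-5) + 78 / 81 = 161 / 27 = 5.96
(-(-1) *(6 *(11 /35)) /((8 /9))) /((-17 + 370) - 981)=-297 /87920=-0.00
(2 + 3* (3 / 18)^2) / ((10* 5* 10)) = 1 / 240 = 0.00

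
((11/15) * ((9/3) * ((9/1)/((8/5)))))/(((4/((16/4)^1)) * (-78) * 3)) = -11/208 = -0.05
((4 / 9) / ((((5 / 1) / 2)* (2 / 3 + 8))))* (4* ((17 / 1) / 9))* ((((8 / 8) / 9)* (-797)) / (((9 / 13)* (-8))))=27098 / 10935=2.48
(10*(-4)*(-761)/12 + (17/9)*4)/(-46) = -11449/207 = -55.31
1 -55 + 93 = 39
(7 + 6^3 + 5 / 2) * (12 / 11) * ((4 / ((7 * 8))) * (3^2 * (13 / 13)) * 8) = 8856 / 7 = 1265.14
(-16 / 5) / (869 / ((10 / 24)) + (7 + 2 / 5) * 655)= -16 / 34663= -0.00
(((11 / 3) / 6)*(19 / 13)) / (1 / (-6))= -209 / 39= -5.36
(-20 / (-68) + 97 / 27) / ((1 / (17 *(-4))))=-7136 / 27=-264.30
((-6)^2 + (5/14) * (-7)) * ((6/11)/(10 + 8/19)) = 1273/726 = 1.75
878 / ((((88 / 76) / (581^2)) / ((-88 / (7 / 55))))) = -176980338920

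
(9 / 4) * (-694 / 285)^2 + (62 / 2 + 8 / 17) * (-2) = -49.60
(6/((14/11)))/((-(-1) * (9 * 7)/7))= 0.52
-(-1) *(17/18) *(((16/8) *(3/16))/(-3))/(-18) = 17/2592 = 0.01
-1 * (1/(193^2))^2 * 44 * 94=-4136/1387488001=-0.00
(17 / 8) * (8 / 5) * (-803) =-13651 / 5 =-2730.20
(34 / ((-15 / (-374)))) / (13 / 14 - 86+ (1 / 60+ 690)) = 356048 / 254077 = 1.40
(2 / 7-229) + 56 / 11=-223.62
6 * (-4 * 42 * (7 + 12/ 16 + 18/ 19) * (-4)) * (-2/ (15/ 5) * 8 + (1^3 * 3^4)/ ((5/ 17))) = 899710896/ 95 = 9470641.01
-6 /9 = -2 /3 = -0.67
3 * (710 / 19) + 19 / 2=4621 / 38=121.61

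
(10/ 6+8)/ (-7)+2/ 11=-277/ 231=-1.20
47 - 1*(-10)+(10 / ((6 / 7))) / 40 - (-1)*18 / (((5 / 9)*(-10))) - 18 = 21631 / 600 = 36.05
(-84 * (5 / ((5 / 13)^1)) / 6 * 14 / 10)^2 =1623076 / 25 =64923.04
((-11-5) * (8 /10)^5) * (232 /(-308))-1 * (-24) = 6725272 /240625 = 27.95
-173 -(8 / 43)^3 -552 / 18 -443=-154245116 / 238521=-646.67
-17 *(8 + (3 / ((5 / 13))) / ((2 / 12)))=-931.60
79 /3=26.33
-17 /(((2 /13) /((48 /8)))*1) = -663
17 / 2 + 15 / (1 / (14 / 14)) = 47 / 2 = 23.50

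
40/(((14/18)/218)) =11211.43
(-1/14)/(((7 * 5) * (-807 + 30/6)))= 1/392980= 0.00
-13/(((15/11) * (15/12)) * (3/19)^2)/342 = -0.89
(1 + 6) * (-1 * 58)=-406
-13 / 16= -0.81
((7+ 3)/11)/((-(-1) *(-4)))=-5/22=-0.23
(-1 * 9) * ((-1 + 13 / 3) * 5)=-150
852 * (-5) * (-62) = 264120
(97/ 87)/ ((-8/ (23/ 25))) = -2231/ 17400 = -0.13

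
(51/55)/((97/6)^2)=1836/517495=0.00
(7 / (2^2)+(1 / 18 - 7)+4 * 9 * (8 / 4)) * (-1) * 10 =-12025 / 18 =-668.06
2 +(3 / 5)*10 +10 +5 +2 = 25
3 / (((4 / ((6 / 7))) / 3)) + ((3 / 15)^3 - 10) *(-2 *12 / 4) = 108291 / 1750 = 61.88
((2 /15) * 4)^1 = 0.53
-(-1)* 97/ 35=97/ 35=2.77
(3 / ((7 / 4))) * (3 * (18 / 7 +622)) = 157392 / 49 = 3212.08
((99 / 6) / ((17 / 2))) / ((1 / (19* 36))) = 22572 / 17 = 1327.76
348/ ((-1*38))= -9.16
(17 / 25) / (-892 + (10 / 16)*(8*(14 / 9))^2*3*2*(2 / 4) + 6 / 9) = -459 / 405650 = -0.00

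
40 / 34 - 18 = -286 / 17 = -16.82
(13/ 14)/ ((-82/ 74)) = -481/ 574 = -0.84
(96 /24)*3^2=36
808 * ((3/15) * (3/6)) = 404/5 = 80.80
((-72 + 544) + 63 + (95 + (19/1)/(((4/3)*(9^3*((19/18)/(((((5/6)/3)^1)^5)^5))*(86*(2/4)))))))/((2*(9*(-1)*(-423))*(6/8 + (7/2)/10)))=176191680066601150298479675639249188025/2342342535285414720948264058416940449792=0.08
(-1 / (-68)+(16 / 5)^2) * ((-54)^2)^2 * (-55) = -407642881932 / 85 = -4795798610.96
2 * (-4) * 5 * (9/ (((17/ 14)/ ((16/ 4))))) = -20160/ 17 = -1185.88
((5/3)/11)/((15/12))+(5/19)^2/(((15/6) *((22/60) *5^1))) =1624/11913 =0.14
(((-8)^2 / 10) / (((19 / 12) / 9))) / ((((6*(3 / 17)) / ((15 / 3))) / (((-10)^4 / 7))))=32640000 / 133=245413.53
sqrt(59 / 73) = sqrt(4307) / 73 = 0.90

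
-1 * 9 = -9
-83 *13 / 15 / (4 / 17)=-18343 / 60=-305.72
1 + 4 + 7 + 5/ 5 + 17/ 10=147/ 10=14.70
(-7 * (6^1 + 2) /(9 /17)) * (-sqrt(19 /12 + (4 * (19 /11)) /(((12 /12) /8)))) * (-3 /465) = -476 * sqrt(247665) /46035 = -5.15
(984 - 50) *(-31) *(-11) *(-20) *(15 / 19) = -95548200 / 19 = -5028852.63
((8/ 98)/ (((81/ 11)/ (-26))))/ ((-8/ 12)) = 572/ 1323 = 0.43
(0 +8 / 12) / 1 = 2 / 3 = 0.67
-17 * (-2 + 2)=0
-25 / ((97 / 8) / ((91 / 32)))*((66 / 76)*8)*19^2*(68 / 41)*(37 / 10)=-358888530 / 3977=-90241.02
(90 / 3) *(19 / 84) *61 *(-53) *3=-921405 / 14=-65814.64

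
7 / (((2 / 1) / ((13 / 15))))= 91 / 30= 3.03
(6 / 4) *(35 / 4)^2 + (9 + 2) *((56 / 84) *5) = 14545 / 96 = 151.51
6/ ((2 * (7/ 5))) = 15/ 7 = 2.14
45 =45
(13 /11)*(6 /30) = 0.24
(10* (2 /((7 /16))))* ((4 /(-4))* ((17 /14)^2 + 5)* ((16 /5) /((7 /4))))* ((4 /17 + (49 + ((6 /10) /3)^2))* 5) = -27213207552 /204085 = -133342.52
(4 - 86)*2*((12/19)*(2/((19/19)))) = -3936/19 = -207.16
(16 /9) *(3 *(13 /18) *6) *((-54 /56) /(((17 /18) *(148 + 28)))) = -351 /2618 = -0.13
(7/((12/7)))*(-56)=-686/3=-228.67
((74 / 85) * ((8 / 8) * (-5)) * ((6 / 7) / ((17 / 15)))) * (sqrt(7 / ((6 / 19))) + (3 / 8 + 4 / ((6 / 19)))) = -173715 / 4046-1110 * sqrt(798) / 2023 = -58.43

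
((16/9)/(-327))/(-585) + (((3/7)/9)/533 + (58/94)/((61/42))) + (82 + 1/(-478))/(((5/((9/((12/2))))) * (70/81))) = 6019308576841969/208353237671880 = 28.89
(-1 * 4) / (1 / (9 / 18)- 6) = 1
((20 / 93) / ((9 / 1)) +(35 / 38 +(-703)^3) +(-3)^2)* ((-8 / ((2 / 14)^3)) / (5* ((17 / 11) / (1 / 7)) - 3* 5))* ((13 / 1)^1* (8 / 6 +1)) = 7588102879552353158 / 10257435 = 739766118874.00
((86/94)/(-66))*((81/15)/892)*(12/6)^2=-387/1152910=-0.00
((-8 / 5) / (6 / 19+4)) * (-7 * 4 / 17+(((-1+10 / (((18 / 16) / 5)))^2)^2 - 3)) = -30197360015768 / 22865085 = -1320675.61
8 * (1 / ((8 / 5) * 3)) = 5 / 3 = 1.67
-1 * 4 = -4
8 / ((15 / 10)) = 16 / 3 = 5.33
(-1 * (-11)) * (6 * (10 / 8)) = 165 / 2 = 82.50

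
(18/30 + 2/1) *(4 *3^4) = 4212/5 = 842.40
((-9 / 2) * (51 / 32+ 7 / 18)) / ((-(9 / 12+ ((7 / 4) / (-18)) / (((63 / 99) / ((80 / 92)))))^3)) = 5064623253 / 133432831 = 37.96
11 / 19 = 0.58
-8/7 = -1.14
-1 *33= -33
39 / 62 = 0.63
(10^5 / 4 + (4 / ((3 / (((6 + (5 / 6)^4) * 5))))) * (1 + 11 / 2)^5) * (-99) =-180111387115 / 3456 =-52115563.40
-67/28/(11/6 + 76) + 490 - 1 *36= 2968051/6538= 453.97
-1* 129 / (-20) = 129 / 20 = 6.45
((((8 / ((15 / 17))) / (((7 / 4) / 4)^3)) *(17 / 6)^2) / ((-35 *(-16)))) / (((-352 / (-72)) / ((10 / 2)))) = 628864 / 396165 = 1.59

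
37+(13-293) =-243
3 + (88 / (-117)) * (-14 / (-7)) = 175 / 117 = 1.50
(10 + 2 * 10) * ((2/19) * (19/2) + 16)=510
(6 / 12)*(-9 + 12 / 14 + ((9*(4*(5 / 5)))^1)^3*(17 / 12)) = 462615 / 14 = 33043.93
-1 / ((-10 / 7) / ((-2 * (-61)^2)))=-5209.40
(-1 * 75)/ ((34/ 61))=-4575/ 34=-134.56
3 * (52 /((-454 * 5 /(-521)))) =40638 /1135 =35.80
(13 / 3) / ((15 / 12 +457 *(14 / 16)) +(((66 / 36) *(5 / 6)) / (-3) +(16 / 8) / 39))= 0.01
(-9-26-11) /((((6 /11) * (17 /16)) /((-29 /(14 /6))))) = 986.49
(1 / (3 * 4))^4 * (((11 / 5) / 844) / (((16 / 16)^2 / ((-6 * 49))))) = -0.00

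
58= 58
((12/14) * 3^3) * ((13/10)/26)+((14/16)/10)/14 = 1303/1120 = 1.16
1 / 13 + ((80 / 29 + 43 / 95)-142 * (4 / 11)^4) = 422265126 / 524367415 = 0.81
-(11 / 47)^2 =-121 / 2209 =-0.05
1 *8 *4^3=512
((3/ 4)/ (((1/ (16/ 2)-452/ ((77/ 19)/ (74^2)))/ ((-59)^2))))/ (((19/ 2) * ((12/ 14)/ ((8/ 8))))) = -3752518/ 7148237513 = -0.00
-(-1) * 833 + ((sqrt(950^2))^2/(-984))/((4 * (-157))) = 128914129/154488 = 834.46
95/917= 0.10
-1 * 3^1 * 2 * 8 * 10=-480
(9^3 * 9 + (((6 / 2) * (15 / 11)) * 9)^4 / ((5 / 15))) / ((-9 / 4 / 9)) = -323234645904 / 14641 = -22077361.24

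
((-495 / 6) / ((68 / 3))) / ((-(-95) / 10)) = -495 / 1292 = -0.38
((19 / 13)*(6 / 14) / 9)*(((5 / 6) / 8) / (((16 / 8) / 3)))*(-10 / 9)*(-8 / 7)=475 / 34398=0.01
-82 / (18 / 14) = -574 / 9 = -63.78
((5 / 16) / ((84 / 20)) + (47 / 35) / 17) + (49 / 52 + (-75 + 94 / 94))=-27067907 / 371280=-72.90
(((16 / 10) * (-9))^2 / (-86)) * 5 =-2592 / 215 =-12.06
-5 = -5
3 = 3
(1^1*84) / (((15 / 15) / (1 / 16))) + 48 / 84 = 163 / 28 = 5.82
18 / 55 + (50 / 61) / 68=38707 / 114070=0.34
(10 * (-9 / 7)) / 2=-45 / 7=-6.43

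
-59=-59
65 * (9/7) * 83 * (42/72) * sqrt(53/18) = 5395 * sqrt(106)/8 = 6943.12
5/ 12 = 0.42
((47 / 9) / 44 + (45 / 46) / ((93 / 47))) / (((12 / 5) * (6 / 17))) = 14713585 / 20329056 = 0.72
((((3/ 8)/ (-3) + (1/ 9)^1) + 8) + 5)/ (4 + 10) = 935/ 1008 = 0.93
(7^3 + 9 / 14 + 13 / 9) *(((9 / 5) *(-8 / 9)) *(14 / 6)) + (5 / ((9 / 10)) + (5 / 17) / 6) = -5887691 / 4590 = -1282.72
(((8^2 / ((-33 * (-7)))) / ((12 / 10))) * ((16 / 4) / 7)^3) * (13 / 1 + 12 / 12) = 20480 / 33957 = 0.60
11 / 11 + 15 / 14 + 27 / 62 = 544 / 217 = 2.51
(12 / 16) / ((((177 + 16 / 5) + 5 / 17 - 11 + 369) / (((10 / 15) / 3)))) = 85 / 274632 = 0.00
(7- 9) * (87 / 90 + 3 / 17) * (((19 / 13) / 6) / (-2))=0.28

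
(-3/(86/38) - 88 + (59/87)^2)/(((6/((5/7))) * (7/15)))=-361535575/15947883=-22.67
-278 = -278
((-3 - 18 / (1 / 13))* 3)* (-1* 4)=2844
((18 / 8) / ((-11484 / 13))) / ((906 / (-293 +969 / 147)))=30407 / 37764496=0.00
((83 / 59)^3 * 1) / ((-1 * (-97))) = 0.03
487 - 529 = -42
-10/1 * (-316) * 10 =31600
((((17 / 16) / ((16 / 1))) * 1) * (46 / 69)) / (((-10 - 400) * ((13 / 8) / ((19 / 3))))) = -323 / 767520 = -0.00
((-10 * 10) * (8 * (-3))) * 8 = 19200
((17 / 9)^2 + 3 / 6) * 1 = 659 / 162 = 4.07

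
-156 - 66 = -222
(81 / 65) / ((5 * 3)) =27 / 325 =0.08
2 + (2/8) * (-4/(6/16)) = -2/3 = -0.67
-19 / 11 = -1.73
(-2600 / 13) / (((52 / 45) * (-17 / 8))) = 81.45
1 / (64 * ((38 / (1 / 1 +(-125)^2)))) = 7813 / 1216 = 6.43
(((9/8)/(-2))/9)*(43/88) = -43/1408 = -0.03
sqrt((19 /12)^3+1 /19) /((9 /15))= 5*sqrt(7526793) /4104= 3.34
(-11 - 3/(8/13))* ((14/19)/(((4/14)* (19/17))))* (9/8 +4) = -4337431/23104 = -187.74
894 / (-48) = -149 / 8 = -18.62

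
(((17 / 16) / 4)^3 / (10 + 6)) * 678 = 1665507 / 2097152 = 0.79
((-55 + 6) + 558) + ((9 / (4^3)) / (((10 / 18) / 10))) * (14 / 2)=16855 / 32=526.72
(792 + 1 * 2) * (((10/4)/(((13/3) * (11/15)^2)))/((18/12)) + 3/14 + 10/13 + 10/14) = 21096183/11011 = 1915.92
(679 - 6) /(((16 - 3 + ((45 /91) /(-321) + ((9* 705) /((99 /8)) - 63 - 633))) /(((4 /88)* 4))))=-6553001 /9118783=-0.72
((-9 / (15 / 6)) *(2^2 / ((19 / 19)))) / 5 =-72 / 25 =-2.88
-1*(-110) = 110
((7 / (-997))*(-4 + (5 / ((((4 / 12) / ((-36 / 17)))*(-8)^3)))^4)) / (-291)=-627757611121753 / 6504646678677553152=-0.00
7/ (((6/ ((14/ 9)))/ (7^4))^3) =33232930569601/ 19683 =1688407791.98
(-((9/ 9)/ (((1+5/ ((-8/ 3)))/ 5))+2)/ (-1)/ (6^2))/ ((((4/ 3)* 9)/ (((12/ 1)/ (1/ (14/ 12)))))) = -13/ 108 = -0.12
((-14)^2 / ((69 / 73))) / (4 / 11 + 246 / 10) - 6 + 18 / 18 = 313255 / 94737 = 3.31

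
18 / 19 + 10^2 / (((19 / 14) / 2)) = 2818 / 19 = 148.32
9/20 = 0.45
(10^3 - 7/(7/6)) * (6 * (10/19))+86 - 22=60856/19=3202.95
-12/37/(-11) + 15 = 6117/407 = 15.03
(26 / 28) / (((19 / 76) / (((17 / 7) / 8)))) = 221 / 196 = 1.13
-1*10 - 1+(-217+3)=-225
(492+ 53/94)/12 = 46301/1128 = 41.05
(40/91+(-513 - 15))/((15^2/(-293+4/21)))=22707784/33075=686.55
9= 9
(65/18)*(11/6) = 715/108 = 6.62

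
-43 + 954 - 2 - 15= 894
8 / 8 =1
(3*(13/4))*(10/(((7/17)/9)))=29835/14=2131.07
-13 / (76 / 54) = -351 / 38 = -9.24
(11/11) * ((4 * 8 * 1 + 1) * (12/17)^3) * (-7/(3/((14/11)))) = -169344/4913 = -34.47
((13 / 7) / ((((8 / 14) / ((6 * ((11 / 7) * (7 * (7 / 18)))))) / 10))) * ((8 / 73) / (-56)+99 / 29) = 18075200 / 6351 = 2846.04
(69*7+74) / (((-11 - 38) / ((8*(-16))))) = 1455.02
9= 9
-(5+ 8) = -13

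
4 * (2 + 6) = 32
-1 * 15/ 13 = -15/ 13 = -1.15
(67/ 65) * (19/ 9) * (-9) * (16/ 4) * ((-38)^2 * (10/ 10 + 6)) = -51469936/ 65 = -791845.17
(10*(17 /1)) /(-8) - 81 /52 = -593 /26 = -22.81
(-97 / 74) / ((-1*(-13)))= -97 / 962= -0.10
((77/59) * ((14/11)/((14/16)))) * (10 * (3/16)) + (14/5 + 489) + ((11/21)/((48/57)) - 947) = -451.02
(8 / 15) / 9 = 0.06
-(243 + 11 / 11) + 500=256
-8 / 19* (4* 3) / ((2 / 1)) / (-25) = 48 / 475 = 0.10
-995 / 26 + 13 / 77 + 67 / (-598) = -879765 / 23023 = -38.21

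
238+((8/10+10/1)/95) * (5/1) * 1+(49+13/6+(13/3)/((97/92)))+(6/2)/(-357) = 1933301177/6579510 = 293.84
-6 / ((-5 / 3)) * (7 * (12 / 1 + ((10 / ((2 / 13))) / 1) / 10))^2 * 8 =2414916 / 5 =482983.20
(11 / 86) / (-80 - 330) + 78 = 2750269 / 35260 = 78.00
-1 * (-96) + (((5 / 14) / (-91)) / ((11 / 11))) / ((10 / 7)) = 34943 / 364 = 96.00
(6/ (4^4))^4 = 0.00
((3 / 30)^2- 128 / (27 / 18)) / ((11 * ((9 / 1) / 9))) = -7.76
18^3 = 5832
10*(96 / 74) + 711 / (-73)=8733 / 2701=3.23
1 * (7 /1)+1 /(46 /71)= 393 /46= 8.54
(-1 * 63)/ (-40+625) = -0.11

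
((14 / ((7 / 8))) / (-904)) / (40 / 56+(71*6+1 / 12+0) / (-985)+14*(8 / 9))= -0.00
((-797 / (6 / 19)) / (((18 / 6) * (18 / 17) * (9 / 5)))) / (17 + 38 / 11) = -2831741 / 131220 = -21.58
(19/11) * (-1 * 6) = -114/11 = -10.36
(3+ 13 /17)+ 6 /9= 4.43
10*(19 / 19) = 10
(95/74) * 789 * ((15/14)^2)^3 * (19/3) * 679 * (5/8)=2622540765234375/636783616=4118417.46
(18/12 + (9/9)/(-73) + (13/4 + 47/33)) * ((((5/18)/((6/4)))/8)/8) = 296815/16651008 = 0.02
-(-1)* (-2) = -2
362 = 362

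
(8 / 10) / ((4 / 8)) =8 / 5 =1.60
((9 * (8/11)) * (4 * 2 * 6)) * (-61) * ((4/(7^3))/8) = -105408/3773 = -27.94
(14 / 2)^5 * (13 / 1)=218491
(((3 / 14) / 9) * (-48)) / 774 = -4 / 2709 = -0.00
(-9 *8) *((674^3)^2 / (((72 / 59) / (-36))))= 199119545187244487424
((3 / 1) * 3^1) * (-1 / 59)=-9 / 59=-0.15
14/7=2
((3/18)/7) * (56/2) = 2/3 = 0.67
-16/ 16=-1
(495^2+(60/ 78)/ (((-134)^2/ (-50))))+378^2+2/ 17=384832608310/ 992069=387909.12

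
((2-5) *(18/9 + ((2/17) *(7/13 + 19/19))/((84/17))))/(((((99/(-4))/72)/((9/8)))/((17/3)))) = 113424/1001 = 113.31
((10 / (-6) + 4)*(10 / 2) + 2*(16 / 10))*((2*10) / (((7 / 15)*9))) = 4460 / 63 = 70.79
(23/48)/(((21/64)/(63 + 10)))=6716/63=106.60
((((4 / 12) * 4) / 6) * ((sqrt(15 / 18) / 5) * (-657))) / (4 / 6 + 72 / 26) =-949 * sqrt(30) / 670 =-7.76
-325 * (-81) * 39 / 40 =205335 / 8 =25666.88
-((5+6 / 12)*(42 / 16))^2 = -53361 / 256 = -208.44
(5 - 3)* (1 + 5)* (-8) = -96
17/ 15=1.13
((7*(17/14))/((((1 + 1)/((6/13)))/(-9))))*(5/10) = -459/52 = -8.83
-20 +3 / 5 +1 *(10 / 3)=-241 / 15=-16.07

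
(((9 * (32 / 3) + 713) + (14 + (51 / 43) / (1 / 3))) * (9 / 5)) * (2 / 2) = 319878 / 215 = 1487.80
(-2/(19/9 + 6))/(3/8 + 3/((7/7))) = -16/219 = -0.07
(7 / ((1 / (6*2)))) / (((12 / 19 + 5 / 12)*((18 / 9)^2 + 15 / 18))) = 114912 / 6931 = 16.58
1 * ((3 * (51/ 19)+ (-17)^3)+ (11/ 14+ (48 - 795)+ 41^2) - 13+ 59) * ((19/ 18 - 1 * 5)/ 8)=74111717/ 38304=1934.83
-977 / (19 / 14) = -719.89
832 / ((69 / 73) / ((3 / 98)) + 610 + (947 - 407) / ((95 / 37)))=288496 / 295151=0.98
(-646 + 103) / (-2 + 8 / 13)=2353 / 6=392.17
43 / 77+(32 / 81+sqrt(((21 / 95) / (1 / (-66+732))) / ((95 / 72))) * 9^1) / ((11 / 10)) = 5723 / 6237+648 * sqrt(777) / 209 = 87.34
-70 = -70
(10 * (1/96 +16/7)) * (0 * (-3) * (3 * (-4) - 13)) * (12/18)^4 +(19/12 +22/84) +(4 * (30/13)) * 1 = 12095/1092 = 11.08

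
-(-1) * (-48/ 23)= -48/ 23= -2.09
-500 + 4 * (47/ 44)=-5453/ 11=-495.73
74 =74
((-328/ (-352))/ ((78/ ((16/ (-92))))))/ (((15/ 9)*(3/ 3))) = -41/ 32890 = -0.00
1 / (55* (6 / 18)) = 3 / 55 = 0.05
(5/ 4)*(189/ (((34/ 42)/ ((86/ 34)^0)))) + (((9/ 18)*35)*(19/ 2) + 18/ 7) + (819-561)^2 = 15951869/ 238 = 67024.66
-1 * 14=-14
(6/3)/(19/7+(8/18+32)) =126/2215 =0.06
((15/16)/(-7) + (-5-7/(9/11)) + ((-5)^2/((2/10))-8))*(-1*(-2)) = 206.62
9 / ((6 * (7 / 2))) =0.43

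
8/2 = 4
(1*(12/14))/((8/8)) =6/7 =0.86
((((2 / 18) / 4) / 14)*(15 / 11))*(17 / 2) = 85 / 3696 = 0.02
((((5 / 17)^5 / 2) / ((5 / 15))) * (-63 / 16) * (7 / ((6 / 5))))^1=-6890625 / 90870848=-0.08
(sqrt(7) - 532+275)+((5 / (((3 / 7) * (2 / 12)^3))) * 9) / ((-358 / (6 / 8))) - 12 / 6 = -54866 / 179+sqrt(7) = -303.87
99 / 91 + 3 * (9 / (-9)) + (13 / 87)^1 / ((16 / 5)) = -236293 / 126672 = -1.87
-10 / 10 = -1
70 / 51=1.37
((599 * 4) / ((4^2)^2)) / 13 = 599 / 832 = 0.72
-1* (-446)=446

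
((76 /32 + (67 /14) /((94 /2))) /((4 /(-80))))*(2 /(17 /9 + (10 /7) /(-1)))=-293355 /1363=-215.23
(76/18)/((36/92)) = 874/81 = 10.79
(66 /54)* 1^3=11 /9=1.22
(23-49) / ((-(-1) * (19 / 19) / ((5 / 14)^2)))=-325 / 98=-3.32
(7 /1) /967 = 7 /967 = 0.01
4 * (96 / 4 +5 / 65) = 1252 / 13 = 96.31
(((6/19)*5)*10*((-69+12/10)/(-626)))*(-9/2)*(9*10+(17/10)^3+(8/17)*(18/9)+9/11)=-165465471843/222417800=-743.94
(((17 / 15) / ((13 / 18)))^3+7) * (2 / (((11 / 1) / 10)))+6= 15559382 / 604175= 25.75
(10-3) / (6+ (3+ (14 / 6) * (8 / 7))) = 3 / 5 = 0.60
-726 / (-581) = 726 / 581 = 1.25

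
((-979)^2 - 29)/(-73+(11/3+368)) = 102687/32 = 3208.97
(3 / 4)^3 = 27 / 64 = 0.42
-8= -8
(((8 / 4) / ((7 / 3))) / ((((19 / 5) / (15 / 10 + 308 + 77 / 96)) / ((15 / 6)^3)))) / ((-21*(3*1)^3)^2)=18618125 / 5473028736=0.00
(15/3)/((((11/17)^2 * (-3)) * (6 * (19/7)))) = -10115/41382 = -0.24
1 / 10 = 0.10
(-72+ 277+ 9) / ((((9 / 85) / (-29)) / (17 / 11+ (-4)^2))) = -101809430 / 99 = -1028378.08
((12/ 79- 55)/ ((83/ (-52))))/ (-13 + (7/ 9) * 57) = 337974/ 308179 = 1.10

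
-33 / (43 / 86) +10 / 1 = -56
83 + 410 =493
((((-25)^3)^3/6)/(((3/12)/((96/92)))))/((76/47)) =-717163085937500/437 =-1641105459811.21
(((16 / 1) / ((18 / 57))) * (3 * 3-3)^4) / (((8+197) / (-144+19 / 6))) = -45110.63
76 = 76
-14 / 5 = -2.80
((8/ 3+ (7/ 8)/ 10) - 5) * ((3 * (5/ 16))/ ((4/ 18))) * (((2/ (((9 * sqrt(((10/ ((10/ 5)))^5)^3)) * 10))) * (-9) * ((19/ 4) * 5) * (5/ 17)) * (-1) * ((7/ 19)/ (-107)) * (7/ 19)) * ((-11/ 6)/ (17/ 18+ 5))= -7844067 * sqrt(5)/ 591684320000000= -0.00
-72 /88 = -9 /11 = -0.82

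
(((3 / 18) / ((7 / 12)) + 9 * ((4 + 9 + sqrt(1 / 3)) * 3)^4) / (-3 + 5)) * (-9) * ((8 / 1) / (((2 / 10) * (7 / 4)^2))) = -424719838080 / 343 -6162324480 * sqrt(3) / 49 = -1456075952.55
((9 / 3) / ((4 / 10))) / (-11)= -15 / 22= -0.68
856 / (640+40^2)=107 / 280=0.38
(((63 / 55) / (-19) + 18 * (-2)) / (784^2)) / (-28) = 37683 / 17984834560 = 0.00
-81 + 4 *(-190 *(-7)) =5239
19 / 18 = 1.06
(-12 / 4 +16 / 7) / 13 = -5 / 91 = -0.05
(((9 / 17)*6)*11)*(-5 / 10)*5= -1485 / 17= -87.35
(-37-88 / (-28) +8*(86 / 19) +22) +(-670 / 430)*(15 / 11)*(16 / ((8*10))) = 1505314 / 62909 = 23.93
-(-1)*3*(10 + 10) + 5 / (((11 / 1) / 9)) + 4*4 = 881 / 11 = 80.09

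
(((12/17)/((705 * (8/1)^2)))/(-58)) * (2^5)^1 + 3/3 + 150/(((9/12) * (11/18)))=418352394/1274405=328.27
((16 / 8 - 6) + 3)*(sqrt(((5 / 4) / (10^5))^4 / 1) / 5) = -1 / 32000000000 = -0.00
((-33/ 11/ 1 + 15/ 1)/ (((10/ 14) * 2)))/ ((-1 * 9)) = -14/ 15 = -0.93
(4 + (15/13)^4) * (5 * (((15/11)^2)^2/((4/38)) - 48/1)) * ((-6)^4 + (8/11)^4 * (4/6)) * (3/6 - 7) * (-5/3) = -8675779630006982500/1412839384671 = -6140669.44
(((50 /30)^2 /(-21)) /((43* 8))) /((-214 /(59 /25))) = 59 /13913424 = 0.00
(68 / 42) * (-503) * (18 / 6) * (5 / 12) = -1017.98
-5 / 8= -0.62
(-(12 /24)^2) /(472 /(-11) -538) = 11 /25560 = 0.00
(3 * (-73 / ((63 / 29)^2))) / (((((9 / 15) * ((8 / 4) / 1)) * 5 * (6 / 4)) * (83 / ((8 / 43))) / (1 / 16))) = -61393 / 84992166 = -0.00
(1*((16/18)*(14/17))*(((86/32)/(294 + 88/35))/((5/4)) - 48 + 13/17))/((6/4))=-311070844/13496589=-23.05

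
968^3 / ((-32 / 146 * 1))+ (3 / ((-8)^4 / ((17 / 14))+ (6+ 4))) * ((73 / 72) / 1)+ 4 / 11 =-62835698806314221 / 15183696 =-4138366495.64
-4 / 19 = -0.21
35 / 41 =0.85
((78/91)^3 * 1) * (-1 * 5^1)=-1080/343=-3.15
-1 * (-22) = 22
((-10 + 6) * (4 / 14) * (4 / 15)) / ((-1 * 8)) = 0.04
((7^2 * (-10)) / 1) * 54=-26460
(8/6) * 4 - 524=-1556/3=-518.67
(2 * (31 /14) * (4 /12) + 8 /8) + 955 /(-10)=-3907 /42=-93.02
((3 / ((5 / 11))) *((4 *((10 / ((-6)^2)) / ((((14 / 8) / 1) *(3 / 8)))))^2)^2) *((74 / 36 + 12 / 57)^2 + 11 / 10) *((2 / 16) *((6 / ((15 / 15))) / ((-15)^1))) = -210295571087360 / 12437072980227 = -16.91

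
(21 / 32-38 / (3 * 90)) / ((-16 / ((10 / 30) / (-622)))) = 2227 / 128977920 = 0.00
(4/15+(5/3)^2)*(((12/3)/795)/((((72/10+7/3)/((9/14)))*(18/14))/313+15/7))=1200668/172738395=0.01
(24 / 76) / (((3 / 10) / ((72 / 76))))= 360 / 361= 1.00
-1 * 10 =-10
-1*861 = -861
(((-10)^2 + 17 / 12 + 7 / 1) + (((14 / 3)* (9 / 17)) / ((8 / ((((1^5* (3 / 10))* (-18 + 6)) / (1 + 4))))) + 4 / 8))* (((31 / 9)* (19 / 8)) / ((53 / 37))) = 12080753413 / 19461600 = 620.75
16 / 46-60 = -1372 / 23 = -59.65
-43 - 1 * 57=-100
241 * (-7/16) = -1687/16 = -105.44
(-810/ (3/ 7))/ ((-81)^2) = -70/ 243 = -0.29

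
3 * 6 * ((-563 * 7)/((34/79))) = -2802051/17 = -164826.53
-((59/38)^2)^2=-12117361/2085136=-5.81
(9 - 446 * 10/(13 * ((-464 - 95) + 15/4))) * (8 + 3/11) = 1943879/24431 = 79.57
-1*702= -702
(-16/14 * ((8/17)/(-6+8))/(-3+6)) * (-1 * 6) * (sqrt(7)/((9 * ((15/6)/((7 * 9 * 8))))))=1024 * sqrt(7)/85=31.87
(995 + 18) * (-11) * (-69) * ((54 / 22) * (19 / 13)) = 35857161 / 13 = 2758243.15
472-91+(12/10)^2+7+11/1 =10011/25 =400.44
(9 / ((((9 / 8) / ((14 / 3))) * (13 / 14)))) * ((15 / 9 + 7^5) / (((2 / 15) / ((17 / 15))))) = 672077728 / 117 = 5744254.09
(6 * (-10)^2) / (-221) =-600 / 221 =-2.71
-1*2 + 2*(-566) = -1134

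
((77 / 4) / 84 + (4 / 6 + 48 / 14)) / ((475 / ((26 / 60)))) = 18889 / 4788000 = 0.00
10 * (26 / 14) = 130 / 7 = 18.57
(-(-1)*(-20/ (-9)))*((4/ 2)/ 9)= 40/ 81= 0.49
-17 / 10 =-1.70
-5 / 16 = -0.31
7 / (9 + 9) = 7 / 18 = 0.39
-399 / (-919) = 399 / 919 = 0.43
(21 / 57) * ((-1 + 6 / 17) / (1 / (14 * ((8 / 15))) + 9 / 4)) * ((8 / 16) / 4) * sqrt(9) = -1078 / 28747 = -0.04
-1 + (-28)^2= 783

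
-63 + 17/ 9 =-550/ 9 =-61.11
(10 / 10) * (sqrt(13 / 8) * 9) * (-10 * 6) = -135 * sqrt(26) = -688.37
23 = 23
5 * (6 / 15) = 2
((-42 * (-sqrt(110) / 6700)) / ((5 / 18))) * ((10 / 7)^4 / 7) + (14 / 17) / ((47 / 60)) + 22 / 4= 2160 * sqrt(110) / 160867 + 10469 / 1598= 6.69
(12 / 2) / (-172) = -3 / 86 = -0.03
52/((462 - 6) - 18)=26/219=0.12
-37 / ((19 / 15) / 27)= -14985 / 19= -788.68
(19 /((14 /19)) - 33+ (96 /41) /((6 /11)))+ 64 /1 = 35059 /574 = 61.08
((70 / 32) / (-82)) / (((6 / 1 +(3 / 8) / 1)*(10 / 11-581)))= 385 / 53370684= 0.00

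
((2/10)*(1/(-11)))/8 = -1/440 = -0.00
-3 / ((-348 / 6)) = 3 / 58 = 0.05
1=1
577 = 577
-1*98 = -98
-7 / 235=-0.03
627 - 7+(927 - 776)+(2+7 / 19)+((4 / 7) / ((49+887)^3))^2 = 30260160368785663819795 / 39127742412340248576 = 773.37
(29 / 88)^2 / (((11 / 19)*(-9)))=-15979 / 766656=-0.02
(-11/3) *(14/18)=-77/27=-2.85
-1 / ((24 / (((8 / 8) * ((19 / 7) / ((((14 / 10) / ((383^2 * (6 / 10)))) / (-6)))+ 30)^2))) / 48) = -5033288823608448 / 2401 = -2096330205584.53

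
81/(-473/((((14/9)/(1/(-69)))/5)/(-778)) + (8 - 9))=-13041/2760116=-0.00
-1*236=-236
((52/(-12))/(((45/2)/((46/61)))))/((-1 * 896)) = 299/1844640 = 0.00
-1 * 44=-44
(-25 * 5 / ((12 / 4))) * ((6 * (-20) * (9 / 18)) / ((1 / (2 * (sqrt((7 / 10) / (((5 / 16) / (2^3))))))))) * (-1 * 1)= -8000 * sqrt(7)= -21166.01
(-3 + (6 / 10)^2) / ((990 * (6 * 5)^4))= -0.00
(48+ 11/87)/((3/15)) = 20935/87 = 240.63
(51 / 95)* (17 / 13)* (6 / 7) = 5202 / 8645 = 0.60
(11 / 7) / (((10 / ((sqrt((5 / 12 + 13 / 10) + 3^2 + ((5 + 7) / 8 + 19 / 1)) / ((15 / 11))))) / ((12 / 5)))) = 121*sqrt(28095) / 13125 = 1.55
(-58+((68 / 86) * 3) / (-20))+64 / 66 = -810943 / 14190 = -57.15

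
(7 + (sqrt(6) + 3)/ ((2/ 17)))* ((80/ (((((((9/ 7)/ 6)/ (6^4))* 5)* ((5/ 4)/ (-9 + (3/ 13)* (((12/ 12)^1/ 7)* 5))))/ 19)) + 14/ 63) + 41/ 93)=-235671761159/ 558 -4006419939703* sqrt(6)/ 36270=-692923877.11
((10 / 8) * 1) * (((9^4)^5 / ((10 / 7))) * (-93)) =-989330026730757581181.38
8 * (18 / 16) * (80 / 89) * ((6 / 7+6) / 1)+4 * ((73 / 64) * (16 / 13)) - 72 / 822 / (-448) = 1084515199 / 17753008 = 61.09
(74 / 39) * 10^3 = 74000 / 39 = 1897.44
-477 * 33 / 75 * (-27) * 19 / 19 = 141669 / 25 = 5666.76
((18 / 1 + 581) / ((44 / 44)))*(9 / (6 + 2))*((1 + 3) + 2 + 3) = 48519 / 8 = 6064.88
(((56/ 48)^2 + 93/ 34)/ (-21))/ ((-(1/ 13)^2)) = 423683/ 12852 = 32.97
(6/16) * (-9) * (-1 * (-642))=-8667/4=-2166.75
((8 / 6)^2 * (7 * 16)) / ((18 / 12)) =3584 / 27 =132.74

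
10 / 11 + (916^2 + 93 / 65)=839058.34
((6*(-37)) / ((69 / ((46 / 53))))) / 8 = -0.35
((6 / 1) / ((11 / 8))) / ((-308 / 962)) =-13.63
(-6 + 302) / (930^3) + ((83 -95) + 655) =64650193912 / 100544625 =643.00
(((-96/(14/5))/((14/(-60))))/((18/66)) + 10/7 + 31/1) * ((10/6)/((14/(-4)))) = -279890/1029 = -272.00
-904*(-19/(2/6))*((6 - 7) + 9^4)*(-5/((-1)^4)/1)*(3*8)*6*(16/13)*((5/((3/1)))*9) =-58410491904000/13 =-4493114761846.15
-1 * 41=-41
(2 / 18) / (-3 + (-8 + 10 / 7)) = -7 / 603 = -0.01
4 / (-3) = -4 / 3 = -1.33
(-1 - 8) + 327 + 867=1185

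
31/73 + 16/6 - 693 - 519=-264751/219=-1208.91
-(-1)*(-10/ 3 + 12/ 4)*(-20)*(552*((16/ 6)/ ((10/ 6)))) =5888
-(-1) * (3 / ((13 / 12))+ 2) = 62 / 13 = 4.77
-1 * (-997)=997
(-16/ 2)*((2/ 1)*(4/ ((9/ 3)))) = -64/ 3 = -21.33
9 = 9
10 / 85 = 2 / 17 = 0.12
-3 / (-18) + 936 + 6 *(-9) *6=3673 / 6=612.17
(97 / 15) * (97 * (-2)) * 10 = -37636 / 3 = -12545.33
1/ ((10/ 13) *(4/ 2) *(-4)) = -13/ 80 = -0.16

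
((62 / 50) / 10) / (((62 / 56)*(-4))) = -7 / 250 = -0.03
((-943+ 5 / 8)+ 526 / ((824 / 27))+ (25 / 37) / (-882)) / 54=-17.13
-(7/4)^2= -49/16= -3.06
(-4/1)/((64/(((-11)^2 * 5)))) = -37.81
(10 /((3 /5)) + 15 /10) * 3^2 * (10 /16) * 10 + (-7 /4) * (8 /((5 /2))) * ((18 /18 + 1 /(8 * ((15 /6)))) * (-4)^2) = 185559 /200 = 927.80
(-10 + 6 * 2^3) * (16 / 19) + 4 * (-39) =-124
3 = 3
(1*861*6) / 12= 861 / 2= 430.50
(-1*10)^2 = 100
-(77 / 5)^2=-5929 / 25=-237.16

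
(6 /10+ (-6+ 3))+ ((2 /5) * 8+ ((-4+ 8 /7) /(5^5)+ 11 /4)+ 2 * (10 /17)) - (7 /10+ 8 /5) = 721603 /297500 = 2.43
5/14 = 0.36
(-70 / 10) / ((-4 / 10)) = 17.50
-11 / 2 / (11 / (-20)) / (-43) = -10 / 43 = -0.23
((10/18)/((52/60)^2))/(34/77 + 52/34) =32725/87204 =0.38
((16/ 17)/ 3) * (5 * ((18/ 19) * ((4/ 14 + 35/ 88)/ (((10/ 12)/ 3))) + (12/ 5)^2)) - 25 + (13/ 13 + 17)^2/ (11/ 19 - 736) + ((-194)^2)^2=2461273221953220957/ 1737612415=1416468483.25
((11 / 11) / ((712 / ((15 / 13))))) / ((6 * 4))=5 / 74048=0.00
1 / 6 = 0.17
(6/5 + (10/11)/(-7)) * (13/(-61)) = -5356/23485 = -0.23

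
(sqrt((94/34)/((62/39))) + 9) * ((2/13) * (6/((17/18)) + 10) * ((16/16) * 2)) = 556 * sqrt(1931982)/116467 + 10008/221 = 51.92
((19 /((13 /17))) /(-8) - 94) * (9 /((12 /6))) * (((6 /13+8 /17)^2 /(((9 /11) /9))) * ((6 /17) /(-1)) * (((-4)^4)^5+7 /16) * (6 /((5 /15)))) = 5038155754571779980179589 /172701776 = 29172576398819314.86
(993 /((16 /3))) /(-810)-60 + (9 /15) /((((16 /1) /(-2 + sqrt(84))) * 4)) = -43379 /720 + 3 * sqrt(21) /160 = -60.16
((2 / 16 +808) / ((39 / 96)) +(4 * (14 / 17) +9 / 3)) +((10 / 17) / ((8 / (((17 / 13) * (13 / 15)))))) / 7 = 37045145 / 18564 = 1995.54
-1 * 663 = -663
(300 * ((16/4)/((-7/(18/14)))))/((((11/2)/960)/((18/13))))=-373248000/7007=-53267.87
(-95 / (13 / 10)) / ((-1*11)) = 950 / 143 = 6.64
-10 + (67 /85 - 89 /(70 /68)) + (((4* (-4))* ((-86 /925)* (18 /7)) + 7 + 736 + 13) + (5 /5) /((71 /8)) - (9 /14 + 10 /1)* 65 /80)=23423524771 /35727200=655.62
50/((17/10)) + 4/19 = 9568/323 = 29.62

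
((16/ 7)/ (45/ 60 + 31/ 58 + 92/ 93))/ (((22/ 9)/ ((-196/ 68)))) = -5437152/ 4586923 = -1.19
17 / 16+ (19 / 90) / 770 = 294601 / 277200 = 1.06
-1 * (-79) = 79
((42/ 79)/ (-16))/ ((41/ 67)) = -1407/ 25912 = -0.05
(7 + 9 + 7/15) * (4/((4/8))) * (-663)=-436696/5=-87339.20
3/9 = 1/3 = 0.33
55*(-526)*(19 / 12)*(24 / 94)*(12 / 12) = -549670 / 47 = -11695.11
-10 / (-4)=5 / 2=2.50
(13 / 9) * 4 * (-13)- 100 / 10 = -766 / 9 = -85.11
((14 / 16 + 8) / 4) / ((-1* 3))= -0.74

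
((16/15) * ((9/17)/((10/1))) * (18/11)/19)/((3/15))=432/17765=0.02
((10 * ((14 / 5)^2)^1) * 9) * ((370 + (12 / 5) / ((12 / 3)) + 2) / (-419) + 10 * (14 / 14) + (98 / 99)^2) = 81219290264 / 11407275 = 7119.96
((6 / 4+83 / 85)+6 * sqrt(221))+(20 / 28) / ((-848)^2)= 1059600169 / 427866880+6 * sqrt(221)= 91.67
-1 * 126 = -126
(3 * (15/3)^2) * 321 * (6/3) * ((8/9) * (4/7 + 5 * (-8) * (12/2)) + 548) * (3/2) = 24207985.71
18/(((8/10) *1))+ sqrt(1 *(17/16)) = 23.53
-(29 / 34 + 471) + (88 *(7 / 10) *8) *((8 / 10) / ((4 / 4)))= -65971 / 850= -77.61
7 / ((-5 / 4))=-28 / 5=-5.60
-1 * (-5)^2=-25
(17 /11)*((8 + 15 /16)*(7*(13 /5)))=20111 /80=251.39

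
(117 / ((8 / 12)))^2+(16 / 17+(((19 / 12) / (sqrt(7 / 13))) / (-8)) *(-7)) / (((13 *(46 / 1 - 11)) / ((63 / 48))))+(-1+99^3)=19 *sqrt(91) / 33280+4424854277 / 4420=1001098.26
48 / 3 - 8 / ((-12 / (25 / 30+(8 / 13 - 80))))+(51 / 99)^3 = -16926346 / 467181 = -36.23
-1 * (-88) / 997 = 88 / 997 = 0.09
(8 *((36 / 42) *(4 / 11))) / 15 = 0.17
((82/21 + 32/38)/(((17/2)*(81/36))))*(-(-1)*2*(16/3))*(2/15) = 969728/2747115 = 0.35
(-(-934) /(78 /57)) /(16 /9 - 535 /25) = -399285 /11479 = -34.78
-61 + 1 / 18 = -1097 / 18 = -60.94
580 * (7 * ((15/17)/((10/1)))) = 6090/17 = 358.24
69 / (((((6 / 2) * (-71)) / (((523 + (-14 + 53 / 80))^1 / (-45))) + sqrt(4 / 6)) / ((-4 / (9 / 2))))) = -319595083200 / 97812324719 + 16993805852 * sqrt(6) / 293436974157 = -3.13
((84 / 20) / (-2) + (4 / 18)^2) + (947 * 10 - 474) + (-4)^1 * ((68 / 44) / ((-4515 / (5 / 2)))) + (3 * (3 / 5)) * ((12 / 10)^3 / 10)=8994.26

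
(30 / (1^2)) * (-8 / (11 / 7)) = -1680 / 11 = -152.73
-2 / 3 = -0.67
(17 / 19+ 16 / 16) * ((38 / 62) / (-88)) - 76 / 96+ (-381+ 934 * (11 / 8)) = 7385611 / 8184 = 902.45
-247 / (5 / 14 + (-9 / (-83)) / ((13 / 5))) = -3731182 / 6025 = -619.28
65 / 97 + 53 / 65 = 1.49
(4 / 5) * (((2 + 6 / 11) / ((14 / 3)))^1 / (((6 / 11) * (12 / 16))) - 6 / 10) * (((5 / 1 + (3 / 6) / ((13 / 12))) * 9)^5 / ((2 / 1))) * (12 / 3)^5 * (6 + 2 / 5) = 25600924678426656768 / 46411625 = 551605867677.05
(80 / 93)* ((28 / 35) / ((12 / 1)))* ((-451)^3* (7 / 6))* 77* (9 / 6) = -197778182756 / 279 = -708882375.47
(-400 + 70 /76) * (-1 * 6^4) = 9826920 /19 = 517206.32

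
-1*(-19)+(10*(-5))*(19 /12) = -361 /6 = -60.17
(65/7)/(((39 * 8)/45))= 75/56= 1.34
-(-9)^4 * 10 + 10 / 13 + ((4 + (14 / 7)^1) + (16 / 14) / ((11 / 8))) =-65668002 / 1001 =-65602.40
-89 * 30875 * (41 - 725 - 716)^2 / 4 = -1346458750000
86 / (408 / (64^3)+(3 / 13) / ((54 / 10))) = 7667712 / 3949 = 1941.68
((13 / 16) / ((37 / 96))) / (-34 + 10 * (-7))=-3 / 148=-0.02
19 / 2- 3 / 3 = 17 / 2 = 8.50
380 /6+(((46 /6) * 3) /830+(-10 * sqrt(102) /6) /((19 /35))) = 157769 /2490 -175 * sqrt(102) /57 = 32.35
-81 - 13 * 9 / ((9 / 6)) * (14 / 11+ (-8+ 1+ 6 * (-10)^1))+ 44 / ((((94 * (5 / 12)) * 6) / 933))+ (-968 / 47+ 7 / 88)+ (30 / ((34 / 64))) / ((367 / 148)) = 673842472299 / 129022520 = 5222.67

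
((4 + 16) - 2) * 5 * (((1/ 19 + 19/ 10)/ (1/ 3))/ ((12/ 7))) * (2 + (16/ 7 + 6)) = 3163.26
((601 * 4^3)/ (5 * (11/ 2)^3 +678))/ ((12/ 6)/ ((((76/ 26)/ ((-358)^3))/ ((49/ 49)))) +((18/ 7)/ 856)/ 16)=-280259166208/ 345370472849184155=-0.00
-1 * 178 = -178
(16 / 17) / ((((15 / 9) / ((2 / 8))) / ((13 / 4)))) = 39 / 85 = 0.46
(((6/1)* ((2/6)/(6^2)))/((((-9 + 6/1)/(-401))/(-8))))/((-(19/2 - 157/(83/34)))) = -266264/245673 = -1.08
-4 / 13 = -0.31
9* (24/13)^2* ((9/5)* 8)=373248/845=441.71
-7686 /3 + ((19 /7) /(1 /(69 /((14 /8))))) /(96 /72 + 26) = -5139192 /2009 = -2558.08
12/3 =4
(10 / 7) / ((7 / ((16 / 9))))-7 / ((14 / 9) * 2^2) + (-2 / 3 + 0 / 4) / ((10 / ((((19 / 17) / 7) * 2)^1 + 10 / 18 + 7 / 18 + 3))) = -941419 / 899640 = -1.05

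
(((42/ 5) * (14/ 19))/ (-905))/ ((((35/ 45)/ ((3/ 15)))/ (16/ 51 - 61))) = 155988/ 1461575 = 0.11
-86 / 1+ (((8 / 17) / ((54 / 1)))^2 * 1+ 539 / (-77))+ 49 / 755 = -14782630966 / 159064155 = -92.94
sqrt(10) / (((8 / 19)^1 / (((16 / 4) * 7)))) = 133 * sqrt(10) / 2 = 210.29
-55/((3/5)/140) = -38500/3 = -12833.33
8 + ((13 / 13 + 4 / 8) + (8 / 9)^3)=14875 / 1458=10.20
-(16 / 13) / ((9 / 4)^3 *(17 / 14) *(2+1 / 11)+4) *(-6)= 946176 / 4218019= 0.22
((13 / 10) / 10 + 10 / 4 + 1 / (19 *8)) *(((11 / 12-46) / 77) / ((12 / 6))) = -5420279 / 7022400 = -0.77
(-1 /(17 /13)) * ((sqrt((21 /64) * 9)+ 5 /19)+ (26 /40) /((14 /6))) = -39 * sqrt(21) /136 - 18733 /45220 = -1.73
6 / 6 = 1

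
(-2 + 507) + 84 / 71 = 506.18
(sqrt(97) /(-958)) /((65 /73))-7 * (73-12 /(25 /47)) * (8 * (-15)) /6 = 35308 /5-73 * sqrt(97) /62270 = 7061.59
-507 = -507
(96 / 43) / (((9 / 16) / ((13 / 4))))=1664 / 129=12.90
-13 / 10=-1.30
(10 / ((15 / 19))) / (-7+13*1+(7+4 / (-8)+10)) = 76 / 135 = 0.56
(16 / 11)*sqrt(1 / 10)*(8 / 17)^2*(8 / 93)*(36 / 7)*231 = 10.41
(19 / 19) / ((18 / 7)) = 7 / 18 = 0.39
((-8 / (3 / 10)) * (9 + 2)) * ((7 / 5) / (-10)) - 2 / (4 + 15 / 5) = 4282 / 105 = 40.78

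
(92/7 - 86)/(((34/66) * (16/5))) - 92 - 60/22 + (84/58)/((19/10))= -46894207/339416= -138.16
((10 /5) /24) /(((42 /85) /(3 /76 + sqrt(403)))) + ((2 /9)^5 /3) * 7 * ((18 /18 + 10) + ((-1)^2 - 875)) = -817716707 /753937632 + 85 * sqrt(403) /504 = 2.30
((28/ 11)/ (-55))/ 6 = -14/ 1815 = -0.01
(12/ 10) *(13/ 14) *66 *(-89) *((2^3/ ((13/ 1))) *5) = -140976/ 7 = -20139.43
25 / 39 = 0.64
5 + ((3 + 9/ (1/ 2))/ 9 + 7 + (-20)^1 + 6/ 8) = -59/ 12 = -4.92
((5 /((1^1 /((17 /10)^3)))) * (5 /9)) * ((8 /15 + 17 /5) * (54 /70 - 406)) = -4111183661 /189000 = -21752.29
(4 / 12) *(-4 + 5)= 0.33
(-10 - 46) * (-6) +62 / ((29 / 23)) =11170 / 29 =385.17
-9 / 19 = -0.47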